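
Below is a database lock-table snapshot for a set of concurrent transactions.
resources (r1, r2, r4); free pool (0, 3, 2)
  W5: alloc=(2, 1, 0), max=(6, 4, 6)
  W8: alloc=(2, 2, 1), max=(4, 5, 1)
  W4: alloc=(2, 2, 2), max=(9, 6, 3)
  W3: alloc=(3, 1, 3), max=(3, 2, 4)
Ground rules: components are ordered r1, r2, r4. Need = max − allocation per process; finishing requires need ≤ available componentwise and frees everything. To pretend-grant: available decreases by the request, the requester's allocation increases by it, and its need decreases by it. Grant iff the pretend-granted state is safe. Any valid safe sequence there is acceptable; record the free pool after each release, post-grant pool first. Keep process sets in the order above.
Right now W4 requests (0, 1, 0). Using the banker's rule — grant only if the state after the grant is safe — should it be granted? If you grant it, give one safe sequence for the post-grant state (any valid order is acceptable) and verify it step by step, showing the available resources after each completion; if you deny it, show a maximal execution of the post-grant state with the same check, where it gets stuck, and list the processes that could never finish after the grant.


GRANT: granting preserves safety; a valid post-grant sequence is W3, W8, W5, W4.
Key observation: with (0, 2, 2) left after the transfer, W3 can run at once — the state stays safe.
Step-by-step check of the post-grant state:
  pool = (0, 2, 2)
  run W3 (needs (0, 1, 1), free (0, 2, 2)); after release of (3, 1, 3) the pool is (3, 3, 5)
  run W8 (needs (2, 3, 0), free (3, 3, 5)); after release of (2, 2, 1) the pool is (5, 5, 6)
  run W5 (needs (4, 3, 6), free (5, 5, 6)); after release of (2, 1, 0) the pool is (7, 6, 6)
  run W4 (needs (7, 3, 1), free (7, 6, 6)); after release of (2, 3, 2) the pool is (9, 9, 8)


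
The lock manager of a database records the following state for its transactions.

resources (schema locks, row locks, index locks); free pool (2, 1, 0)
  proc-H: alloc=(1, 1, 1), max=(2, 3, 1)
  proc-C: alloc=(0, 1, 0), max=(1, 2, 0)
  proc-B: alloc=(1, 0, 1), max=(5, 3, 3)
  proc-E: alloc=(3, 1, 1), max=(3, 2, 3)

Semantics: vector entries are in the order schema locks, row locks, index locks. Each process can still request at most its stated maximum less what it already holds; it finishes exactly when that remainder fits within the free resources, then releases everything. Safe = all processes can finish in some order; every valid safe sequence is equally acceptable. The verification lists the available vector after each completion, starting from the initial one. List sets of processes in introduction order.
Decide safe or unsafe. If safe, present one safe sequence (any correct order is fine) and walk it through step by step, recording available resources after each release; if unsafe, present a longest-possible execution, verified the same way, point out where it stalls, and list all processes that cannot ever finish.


UNSAFE — no complete ordering exists.
Key observation: the pool after proc-C, proc-H is (3, 3, 1); every surviving request exceeds it in index locks, so progress ends there.
Going as far as possible: proc-C, proc-H; after that, nothing fits. Step-by-step check:
  pool = (2, 1, 0)
  proc-C: need (1, 1, 0) fits (2, 1, 0); releases (0, 1, 0), pool now (2, 2, 0)
  proc-H: need (1, 2, 0) fits (2, 2, 0); releases (1, 1, 1), pool now (3, 3, 1)
  proc-B cannot run: need (4, 3, 2) vs free (3, 3, 1) (insufficient schema locks and index locks)
  proc-E cannot run: need (0, 1, 2) vs free (3, 3, 1) (insufficient index locks)
Processes that can never finish: proc-B and proc-E.


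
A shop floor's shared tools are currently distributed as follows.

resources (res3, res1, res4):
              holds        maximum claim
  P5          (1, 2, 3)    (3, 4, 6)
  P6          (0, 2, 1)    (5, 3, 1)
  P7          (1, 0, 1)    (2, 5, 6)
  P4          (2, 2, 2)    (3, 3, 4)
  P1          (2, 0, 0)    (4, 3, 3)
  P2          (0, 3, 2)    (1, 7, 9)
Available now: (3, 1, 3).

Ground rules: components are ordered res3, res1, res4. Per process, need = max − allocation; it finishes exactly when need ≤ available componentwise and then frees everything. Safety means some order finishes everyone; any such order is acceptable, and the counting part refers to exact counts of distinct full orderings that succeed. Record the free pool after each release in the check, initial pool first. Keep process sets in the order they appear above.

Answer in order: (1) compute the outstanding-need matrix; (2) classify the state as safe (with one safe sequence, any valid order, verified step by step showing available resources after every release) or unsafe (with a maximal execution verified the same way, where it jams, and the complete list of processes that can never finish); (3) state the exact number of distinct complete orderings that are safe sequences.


(1) Outstanding need per process (order res3, res1, res4):
  P5: (2, 2, 3)
  P6: (5, 1, 0)
  P7: (1, 5, 5)
  P4: (1, 1, 2)
  P1: (2, 3, 3)
  P2: (1, 4, 7)
(2) SAFE. One safe sequence: P4, P5, P2, P1, P7, P6.
Key observation: P4 marks the first exact bind of the order: its need (1, 1, 2) fits the free (3, 1, 3) with zero slack on a requested resource.
Step-by-step check:
  pool = (3, 1, 3)
  run P4 (needs (1, 1, 2), free (3, 1, 3)); after release of (2, 2, 2) the pool is (5, 3, 5)
  run P5 (needs (2, 2, 3), free (5, 3, 5)); after release of (1, 2, 3) the pool is (6, 5, 8)
  run P2 (needs (1, 4, 7), free (6, 5, 8)); after release of (0, 3, 2) the pool is (6, 8, 10)
  run P1 (needs (2, 3, 3), free (6, 8, 10)); after release of (2, 0, 0) the pool is (8, 8, 10)
  run P7 (needs (1, 5, 5), free (8, 8, 10)); after release of (1, 0, 1) the pool is (9, 8, 11)
  run P6 (needs (5, 1, 0), free (9, 8, 11)); after release of (0, 2, 1) the pool is (9, 10, 12)
(3) Exactly 50 of the possible complete orderings are safe sequences.


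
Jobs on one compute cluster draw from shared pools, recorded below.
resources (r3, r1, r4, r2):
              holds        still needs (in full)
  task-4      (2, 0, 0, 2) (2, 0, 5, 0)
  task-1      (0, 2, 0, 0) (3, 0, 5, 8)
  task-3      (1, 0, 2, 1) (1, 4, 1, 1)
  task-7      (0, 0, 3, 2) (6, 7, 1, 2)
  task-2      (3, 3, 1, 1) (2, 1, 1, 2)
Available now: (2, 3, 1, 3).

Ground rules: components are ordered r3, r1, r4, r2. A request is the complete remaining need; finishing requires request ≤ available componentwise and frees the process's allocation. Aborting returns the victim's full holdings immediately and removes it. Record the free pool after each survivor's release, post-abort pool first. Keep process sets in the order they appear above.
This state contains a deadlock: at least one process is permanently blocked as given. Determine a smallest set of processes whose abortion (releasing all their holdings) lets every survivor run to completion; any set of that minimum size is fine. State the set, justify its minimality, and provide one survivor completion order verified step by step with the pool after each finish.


The answer: abort task-1.
Key observation: the deadlocked task-7 becomes finishable only because task-1 released (0, 2, 0, 0); it completes at step 3 below.
Minimality: the empty abort set fails — the state is deadlocked as it stands.
Survivors finish in the order: task-2, task-3, task-7, task-4. Step-by-step check (pool after the aborts first):
  pool = (2, 5, 1, 3)
  task-2: need (2, 1, 1, 2) fits (2, 5, 1, 3); releases (3, 3, 1, 1), pool now (5, 8, 2, 4)
  task-3: need (1, 4, 1, 1) fits (5, 8, 2, 4); releases (1, 0, 2, 1), pool now (6, 8, 4, 5)
  task-7: need (6, 7, 1, 2) fits (6, 8, 4, 5); releases (0, 0, 3, 2), pool now (6, 8, 7, 7)
  task-4: need (2, 0, 5, 0) fits (6, 8, 7, 7); releases (2, 0, 0, 2), pool now (8, 8, 7, 9)


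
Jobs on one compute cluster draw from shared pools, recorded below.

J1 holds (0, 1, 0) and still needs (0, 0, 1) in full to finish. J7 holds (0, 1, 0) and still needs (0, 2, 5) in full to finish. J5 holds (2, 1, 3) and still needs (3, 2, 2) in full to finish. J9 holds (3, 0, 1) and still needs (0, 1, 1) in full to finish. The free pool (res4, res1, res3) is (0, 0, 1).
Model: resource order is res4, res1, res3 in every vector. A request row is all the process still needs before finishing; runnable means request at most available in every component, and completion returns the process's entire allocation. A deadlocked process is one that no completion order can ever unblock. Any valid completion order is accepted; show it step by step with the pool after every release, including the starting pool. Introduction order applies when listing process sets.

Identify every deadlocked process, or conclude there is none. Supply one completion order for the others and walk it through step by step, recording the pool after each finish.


The deadlocked set is J7 and J5.
Key observation: the pool after J1, J9 is (3, 1, 2); every surviving request exceeds it in res1, so progress ends there.
The rest can finish in the order J1, J9. Walking it through:
  pool = (0, 0, 1)
  run J1 (needs (0, 0, 1), free (0, 0, 1)); after release of (0, 1, 0) the pool is (0, 1, 1)
  run J9 (needs (0, 1, 1), free (0, 1, 1)); after release of (3, 0, 1) the pool is (3, 1, 2)
The stuck group stays short no matter what:
  J7 cannot run: need (0, 2, 5) vs free (3, 1, 2) (insufficient res1 and res3)
  J5 cannot run: need (3, 2, 2) vs free (3, 1, 2) (insufficient res1)


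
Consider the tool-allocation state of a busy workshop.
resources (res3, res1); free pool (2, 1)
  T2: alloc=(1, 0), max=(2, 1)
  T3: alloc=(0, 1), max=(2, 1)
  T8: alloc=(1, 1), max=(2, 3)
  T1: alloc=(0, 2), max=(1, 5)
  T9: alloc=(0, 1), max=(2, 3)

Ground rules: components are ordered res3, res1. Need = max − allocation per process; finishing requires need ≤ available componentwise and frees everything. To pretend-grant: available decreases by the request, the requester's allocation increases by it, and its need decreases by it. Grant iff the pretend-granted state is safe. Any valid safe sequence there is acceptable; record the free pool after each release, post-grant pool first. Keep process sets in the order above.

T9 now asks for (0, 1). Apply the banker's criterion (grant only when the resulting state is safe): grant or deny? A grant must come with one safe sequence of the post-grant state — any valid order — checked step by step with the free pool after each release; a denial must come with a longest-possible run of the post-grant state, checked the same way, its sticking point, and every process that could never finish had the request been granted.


GRANT: granting preserves safety; a valid post-grant sequence is T3, T9, T1, T2, T8.
Key observation: the grant leaves (2, 0) free — enough for T3, whose release restarts the cascade.
Check on the post-grant state, step by step:
  pool = (2, 0)
  run T3 (needs (2, 0), free (2, 0)); after release of (0, 1) the pool is (2, 1)
  run T9 (needs (2, 1), free (2, 1)); after release of (0, 2) the pool is (2, 3)
  run T1 (needs (1, 3), free (2, 3)); after release of (0, 2) the pool is (2, 5)
  run T2 (needs (1, 1), free (2, 5)); after release of (1, 0) the pool is (3, 5)
  run T8 (needs (1, 2), free (3, 5)); after release of (1, 1) the pool is (4, 6)


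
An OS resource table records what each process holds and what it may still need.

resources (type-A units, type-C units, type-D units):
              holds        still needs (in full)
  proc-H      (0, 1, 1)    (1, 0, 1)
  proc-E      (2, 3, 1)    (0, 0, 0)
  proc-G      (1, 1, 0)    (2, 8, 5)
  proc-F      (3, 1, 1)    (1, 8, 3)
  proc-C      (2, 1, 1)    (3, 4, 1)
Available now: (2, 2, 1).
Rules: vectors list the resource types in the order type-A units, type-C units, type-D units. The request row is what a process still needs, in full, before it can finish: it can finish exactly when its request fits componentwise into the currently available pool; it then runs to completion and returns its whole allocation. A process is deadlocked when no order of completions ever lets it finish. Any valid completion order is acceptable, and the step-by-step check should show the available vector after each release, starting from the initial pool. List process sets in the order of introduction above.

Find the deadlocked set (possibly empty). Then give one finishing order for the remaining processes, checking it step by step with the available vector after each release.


Deadlocked: proc-G and proc-F.
Key observation: proc-H, proc-E, proc-C can finish, but then (6, 7, 4) is all there is, and the blocked group's type-C units demands exceed it.
The rest can finish in the order proc-H, proc-E, proc-C. Check, step by step:
  pool = (2, 2, 1)
  proc-H needs (1, 0, 1) <= (2, 2, 1) -> finishes; pool += (0, 1, 1) = (2, 3, 2)
  proc-E needs (0, 0, 0) <= (2, 3, 2) -> finishes; pool += (2, 3, 1) = (4, 6, 3)
  proc-C needs (3, 4, 1) <= (4, 6, 3) -> finishes; pool += (2, 1, 1) = (6, 7, 4)
None of the blocked processes ever fits:
  blocked: proc-G wants (2, 8, 5), pool (6, 7, 4) — not enough type-C units and type-D units
  blocked: proc-F wants (1, 8, 3), pool (6, 7, 4) — not enough type-C units


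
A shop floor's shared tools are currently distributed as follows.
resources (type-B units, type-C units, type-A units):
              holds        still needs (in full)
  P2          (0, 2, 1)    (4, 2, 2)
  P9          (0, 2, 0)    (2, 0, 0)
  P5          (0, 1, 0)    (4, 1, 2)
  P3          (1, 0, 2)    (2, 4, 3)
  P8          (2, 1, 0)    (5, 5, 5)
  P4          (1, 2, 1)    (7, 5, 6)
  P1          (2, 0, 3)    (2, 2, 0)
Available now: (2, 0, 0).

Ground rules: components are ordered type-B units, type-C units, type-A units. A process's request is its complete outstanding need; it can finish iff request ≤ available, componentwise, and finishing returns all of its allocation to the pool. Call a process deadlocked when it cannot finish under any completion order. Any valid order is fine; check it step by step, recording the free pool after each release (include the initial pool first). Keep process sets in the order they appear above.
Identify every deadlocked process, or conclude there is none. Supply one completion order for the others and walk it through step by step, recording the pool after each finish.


Nothing here is deadlocked.
Key observation: P9 leads a chain of completions in which each release enables another process.
A valid finishing order for the others: P9, P1, P2, P3, P5, P8, P4. Verifying each step:
  pool = (2, 0, 0)
  P9: need (2, 0, 0) fits (2, 0, 0); releases (0, 2, 0), pool now (2, 2, 0)
  P1: need (2, 2, 0) fits (2, 2, 0); releases (2, 0, 3), pool now (4, 2, 3)
  P2: need (4, 2, 2) fits (4, 2, 3); releases (0, 2, 1), pool now (4, 4, 4)
  P3: need (2, 4, 3) fits (4, 4, 4); releases (1, 0, 2), pool now (5, 4, 6)
  P5: need (4, 1, 2) fits (5, 4, 6); releases (0, 1, 0), pool now (5, 5, 6)
  P8: need (5, 5, 5) fits (5, 5, 6); releases (2, 1, 0), pool now (7, 6, 6)
  P4: need (7, 5, 6) fits (7, 6, 6); releases (1, 2, 1), pool now (8, 8, 7)


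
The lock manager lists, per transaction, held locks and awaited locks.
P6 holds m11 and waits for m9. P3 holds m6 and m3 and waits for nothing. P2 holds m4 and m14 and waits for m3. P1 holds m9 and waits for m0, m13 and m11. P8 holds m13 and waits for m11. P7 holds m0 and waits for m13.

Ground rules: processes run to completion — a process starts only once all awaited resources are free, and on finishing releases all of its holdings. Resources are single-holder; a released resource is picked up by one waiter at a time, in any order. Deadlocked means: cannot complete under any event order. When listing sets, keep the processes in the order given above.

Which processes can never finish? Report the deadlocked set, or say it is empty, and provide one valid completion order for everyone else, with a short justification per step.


Deadlocked set: P6, P1, P8 and P7.
Key observation: P6 -> P1 -> P6 is a circular wait — nothing in it can go first; P8 and P7 are caught in further circular waits.
The rest can finish in the order P3, P2.
Check, step by step:
  P3 waits on nothing -> runs at once and releases m6 and m3
  P2 waits on m3 — all released -> runs and releases m4 and m14


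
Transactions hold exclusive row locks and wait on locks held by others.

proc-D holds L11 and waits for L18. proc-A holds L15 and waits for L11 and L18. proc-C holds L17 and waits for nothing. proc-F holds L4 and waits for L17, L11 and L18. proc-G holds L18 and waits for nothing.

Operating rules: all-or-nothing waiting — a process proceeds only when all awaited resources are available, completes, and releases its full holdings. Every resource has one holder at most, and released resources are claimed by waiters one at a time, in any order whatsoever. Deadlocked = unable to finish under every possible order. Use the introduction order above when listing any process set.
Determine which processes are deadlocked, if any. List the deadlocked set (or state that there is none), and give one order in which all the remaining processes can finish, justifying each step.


Nothing here is deadlocked.
Key observation: the waits form no ring: some process can always run, and its releases unblock the others one by one.
The rest can finish in the order proc-G, proc-C, proc-D, proc-F, proc-A.
Step-by-step check:
  proc-G waits on nothing -> runs at once and releases L18
  proc-C waits on nothing -> runs at once and releases L17
  proc-D waits on L18 — all released -> runs and releases L11
  proc-F waits on L17, L11 and L18 — all released -> runs and releases L4
  proc-A waits on L11 and L18 — all released -> runs and releases L15


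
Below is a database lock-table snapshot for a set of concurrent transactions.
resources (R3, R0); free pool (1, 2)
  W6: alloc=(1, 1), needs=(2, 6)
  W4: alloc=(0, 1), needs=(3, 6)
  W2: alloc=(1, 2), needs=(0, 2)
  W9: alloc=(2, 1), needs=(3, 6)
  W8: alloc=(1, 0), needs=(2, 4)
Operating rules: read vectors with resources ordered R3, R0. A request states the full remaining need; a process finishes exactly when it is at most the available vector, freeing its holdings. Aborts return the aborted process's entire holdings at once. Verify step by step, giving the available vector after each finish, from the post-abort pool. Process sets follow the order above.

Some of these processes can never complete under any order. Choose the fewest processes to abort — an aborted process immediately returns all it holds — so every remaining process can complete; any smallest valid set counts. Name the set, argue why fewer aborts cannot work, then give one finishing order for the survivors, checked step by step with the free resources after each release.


Abort W4 and W9.
Key observation: W6 was stuck for good until W4 and W9 gave back (2, 2); in the order shown it finishes at step 2.
Minimality, checking each single-abort alternative: W6 alone leaves W4 blocked (short on R0); W4 alone leaves W6 blocked (short on R0); W2 alone leaves W6 blocked (short on R0); W9 alone leaves W6 blocked (short on R0); W8 alone leaves W6 blocked (short on R0).
The survivors complete as W2, W6, W8. Verifying each step (starting from the post-abort pool):
  pool = (3, 4)
  run W2 (needs (0, 2), free (3, 4)); after release of (1, 2) the pool is (4, 6)
  run W6 (needs (2, 6), free (4, 6)); after release of (1, 1) the pool is (5, 7)
  run W8 (needs (2, 4), free (5, 7)); after release of (1, 0) the pool is (6, 7)


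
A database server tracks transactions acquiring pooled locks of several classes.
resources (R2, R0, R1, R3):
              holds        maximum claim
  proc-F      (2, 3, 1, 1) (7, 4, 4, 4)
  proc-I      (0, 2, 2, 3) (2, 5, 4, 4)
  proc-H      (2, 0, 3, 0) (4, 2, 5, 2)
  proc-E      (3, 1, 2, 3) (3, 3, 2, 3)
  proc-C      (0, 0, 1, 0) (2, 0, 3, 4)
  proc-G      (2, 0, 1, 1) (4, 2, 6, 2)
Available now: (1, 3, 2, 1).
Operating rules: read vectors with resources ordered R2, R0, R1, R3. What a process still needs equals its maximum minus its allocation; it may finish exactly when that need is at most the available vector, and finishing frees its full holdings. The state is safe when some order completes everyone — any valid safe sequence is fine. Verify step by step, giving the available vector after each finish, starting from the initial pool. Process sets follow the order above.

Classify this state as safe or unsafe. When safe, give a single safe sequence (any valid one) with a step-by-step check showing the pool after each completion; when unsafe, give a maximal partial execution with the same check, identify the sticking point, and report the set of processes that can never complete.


SAFE. One safe sequence: proc-E, proc-H, proc-F, proc-I, proc-G, proc-C.
Key observation: no step in this order meets a requested resource exactly; the smallest headroom is 1, first reached at proc-E (need (0, 2, 0, 0), pool (1, 3, 2, 1)).
Verifying each step:
  pool = (1, 3, 2, 1)
  run proc-E (needs (0, 2, 0, 0), free (1, 3, 2, 1)); after release of (3, 1, 2, 3) the pool is (4, 4, 4, 4)
  run proc-H (needs (2, 2, 2, 2), free (4, 4, 4, 4)); after release of (2, 0, 3, 0) the pool is (6, 4, 7, 4)
  run proc-F (needs (5, 1, 3, 3), free (6, 4, 7, 4)); after release of (2, 3, 1, 1) the pool is (8, 7, 8, 5)
  run proc-I (needs (2, 3, 2, 1), free (8, 7, 8, 5)); after release of (0, 2, 2, 3) the pool is (8, 9, 10, 8)
  run proc-G (needs (2, 2, 5, 1), free (8, 9, 10, 8)); after release of (2, 0, 1, 1) the pool is (10, 9, 11, 9)
  run proc-C (needs (2, 0, 2, 4), free (10, 9, 11, 9)); after release of (0, 0, 1, 0) the pool is (10, 9, 12, 9)


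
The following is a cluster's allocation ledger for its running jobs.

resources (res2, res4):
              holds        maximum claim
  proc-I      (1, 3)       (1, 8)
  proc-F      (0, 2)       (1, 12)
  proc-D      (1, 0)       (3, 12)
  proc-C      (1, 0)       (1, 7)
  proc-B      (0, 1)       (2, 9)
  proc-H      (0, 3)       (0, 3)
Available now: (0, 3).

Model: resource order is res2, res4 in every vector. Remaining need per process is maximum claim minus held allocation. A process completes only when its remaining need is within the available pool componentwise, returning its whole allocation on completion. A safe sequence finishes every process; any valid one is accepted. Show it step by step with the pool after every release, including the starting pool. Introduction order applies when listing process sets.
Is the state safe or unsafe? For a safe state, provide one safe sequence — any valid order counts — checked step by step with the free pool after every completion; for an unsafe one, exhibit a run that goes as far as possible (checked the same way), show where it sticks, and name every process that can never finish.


SAFE — a valid safe sequence is proc-H, proc-I, proc-C, proc-B, proc-F, proc-D.
Key observation: the order's first zero-slack moment is proc-B ((2, 8) needed, (2, 9) free — a requested resource with nothing to spare).
Check, step by step:
  pool = (0, 3)
  proc-H: need (0, 0) fits (0, 3); releases (0, 3), pool now (0, 6)
  proc-I: need (0, 5) fits (0, 6); releases (1, 3), pool now (1, 9)
  proc-C: need (0, 7) fits (1, 9); releases (1, 0), pool now (2, 9)
  proc-B: need (2, 8) fits (2, 9); releases (0, 1), pool now (2, 10)
  proc-F: need (1, 10) fits (2, 10); releases (0, 2), pool now (2, 12)
  proc-D: need (2, 12) fits (2, 12); releases (1, 0), pool now (3, 12)


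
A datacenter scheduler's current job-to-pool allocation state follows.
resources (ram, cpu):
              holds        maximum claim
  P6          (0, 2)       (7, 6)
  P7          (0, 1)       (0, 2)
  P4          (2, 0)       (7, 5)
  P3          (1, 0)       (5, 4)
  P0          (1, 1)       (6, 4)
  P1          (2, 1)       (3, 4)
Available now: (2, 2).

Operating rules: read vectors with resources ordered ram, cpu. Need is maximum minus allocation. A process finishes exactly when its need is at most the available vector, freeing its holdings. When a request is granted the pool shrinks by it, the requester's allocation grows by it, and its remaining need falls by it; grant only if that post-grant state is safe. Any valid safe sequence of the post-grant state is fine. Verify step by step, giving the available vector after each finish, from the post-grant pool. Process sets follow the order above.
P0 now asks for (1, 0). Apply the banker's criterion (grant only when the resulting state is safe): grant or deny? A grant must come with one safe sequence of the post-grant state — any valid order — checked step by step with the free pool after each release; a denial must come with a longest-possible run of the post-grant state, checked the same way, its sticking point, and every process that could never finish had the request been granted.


DENY. Granting would leave the state unsafe.
Key observation: the wall is ram: completing P7, P1 brings the pool only to (3, 4), and all the rest need more.
On the post-grant state, P7, P1 is a maximal run — nothing extends it. Step-by-step check:
  pool = (1, 2)
  P7 needs (0, 1) <= (1, 2) -> finishes; pool += (0, 1) = (1, 3)
  P1 needs (1, 3) <= (1, 3) -> finishes; pool += (2, 1) = (3, 4)
  P6 cannot run: need (7, 4) vs free (3, 4) (insufficient ram)
  P4 cannot run: need (5, 5) vs free (3, 4) (insufficient ram and cpu)
  P3 cannot run: need (4, 4) vs free (3, 4) (insufficient ram)
  P0 cannot run: need (4, 3) vs free (3, 4) (insufficient ram)
Had the request been granted, P6, P4, P3 and P0 could never finish.


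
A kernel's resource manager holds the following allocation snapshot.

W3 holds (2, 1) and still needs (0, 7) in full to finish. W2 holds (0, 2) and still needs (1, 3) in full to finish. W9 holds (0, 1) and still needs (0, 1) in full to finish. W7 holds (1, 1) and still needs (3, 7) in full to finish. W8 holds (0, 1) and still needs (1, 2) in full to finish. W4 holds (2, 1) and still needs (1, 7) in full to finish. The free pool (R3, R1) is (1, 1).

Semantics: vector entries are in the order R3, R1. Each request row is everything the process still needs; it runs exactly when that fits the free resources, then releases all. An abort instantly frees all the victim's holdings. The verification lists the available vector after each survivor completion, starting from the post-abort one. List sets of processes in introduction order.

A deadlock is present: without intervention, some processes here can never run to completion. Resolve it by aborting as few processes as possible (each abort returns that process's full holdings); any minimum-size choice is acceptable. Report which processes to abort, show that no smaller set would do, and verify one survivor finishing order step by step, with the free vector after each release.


Minimum abort set: W3 and W4.
Key observation: the deadlocked W7 becomes finishable only because W3 and W4 released (4, 2); it completes at step 4 below.
Why nothing smaller works — every single abort fails: W3 alone leaves W7 blocked (short on R1); W2 alone leaves W3 blocked (short on R1); W9 alone leaves W3 blocked (short on R1); W7 alone leaves W3 blocked (short on R1); W8 alone leaves W3 blocked (short on R1); W4 alone leaves W3 blocked (short on R1).
Survivors finish in the order: W9, W2, W8, W7. Walking it through (pool after the aborts first):
  pool = (5, 3)
  run W9 (needs (0, 1), free (5, 3)); after release of (0, 1) the pool is (5, 4)
  run W2 (needs (1, 3), free (5, 4)); after release of (0, 2) the pool is (5, 6)
  run W8 (needs (1, 2), free (5, 6)); after release of (0, 1) the pool is (5, 7)
  run W7 (needs (3, 7), free (5, 7)); after release of (1, 1) the pool is (6, 8)


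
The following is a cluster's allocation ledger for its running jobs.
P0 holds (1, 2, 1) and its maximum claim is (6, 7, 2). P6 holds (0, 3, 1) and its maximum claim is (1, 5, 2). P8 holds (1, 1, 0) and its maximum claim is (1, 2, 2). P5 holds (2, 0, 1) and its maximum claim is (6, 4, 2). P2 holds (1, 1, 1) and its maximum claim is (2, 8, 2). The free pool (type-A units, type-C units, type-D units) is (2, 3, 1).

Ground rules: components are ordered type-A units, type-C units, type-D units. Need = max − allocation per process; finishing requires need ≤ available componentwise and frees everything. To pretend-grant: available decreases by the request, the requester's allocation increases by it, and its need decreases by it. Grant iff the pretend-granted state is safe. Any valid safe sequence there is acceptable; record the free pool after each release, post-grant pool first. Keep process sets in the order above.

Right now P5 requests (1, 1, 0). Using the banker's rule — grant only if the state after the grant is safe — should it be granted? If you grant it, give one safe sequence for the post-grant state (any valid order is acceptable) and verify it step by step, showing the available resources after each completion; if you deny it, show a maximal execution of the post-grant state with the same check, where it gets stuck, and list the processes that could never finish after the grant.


DENY — the pretend-granted state is unsafe.
Key observation: after P6, P8 the pool peaks at (2, 6, 2), and each blocked process is short somewhere: P0 on type-A units; P5 on type-A units; P2 on type-C units.
On the post-grant state, P6, P8 is a maximal run — nothing extends it. Verifying each step:
  pool = (1, 2, 1)
  P6 needs (1, 2, 1) <= (1, 2, 1) -> finishes; pool += (0, 3, 1) = (1, 5, 2)
  P8 needs (0, 1, 2) <= (1, 5, 2) -> finishes; pool += (1, 1, 0) = (2, 6, 2)
  P0 cannot run: need (5, 5, 1) vs free (2, 6, 2) (insufficient type-A units)
  P5 cannot run: need (3, 3, 1) vs free (2, 6, 2) (insufficient type-A units)
  P2 cannot run: need (1, 7, 1) vs free (2, 6, 2) (insufficient type-C units)
Post-grant, the permanently blocked set is P0, P5 and P2.


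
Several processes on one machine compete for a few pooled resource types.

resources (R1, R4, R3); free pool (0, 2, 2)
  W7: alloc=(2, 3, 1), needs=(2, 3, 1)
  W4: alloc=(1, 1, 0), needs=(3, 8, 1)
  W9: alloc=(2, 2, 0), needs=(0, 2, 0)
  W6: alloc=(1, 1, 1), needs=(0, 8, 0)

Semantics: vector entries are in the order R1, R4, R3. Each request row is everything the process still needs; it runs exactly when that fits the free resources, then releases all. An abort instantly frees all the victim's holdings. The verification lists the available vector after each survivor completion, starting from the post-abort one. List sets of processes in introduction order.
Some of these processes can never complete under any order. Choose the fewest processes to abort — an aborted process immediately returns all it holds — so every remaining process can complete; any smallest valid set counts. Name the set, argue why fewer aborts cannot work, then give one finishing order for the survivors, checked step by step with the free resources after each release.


The answer: abort W6.
Key observation: W4 was stuck for good until W6 gave back (1, 1, 1); in the order shown it finishes at step 3.
Why nothing smaller works: aborting no one leaves the state deadlocked as given.
One survivor order: W9, W7, W4. Check, step by step (post-abort pool first):
  pool = (1, 3, 3)
  W9 needs (0, 2, 0) <= (1, 3, 3) -> finishes; pool += (2, 2, 0) = (3, 5, 3)
  W7 needs (2, 3, 1) <= (3, 5, 3) -> finishes; pool += (2, 3, 1) = (5, 8, 4)
  W4 needs (3, 8, 1) <= (5, 8, 4) -> finishes; pool += (1, 1, 0) = (6, 9, 4)


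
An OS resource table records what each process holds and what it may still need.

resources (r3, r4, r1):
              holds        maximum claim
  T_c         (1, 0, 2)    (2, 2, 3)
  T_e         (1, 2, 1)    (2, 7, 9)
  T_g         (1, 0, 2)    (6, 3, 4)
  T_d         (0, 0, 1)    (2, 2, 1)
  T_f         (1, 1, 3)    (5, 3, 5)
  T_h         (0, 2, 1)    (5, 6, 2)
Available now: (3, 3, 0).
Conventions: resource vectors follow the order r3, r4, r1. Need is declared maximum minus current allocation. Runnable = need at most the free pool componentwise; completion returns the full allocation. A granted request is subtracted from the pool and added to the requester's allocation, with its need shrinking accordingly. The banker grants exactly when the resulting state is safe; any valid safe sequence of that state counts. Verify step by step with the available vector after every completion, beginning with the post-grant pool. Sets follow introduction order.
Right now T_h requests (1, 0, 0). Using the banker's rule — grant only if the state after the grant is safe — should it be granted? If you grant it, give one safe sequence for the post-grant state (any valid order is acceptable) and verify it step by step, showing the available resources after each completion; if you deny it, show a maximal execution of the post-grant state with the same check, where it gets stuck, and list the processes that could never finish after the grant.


DENY — the pretend-granted state is unsafe.
Key observation: after T_d, T_c the pool peaks at (3, 3, 3), and each blocked process is short somewhere: T_e on r4, r1; T_g on r3; T_f on r3; T_h on r3, r4.
On the post-grant state, T_d, T_c is a maximal run — nothing extends it. Check, step by step:
  pool = (2, 3, 0)
  T_d needs (2, 2, 0) <= (2, 3, 0) -> finishes; pool += (0, 0, 1) = (2, 3, 1)
  T_c needs (1, 2, 1) <= (2, 3, 1) -> finishes; pool += (1, 0, 2) = (3, 3, 3)
  blocked: T_e wants (1, 5, 8), pool (3, 3, 3) — not enough r4 and r1
  blocked: T_g wants (5, 3, 2), pool (3, 3, 3) — not enough r3
  blocked: T_f wants (4, 2, 2), pool (3, 3, 3) — not enough r3
  blocked: T_h wants (4, 4, 1), pool (3, 3, 3) — not enough r3 and r4
Post-grant, the permanently blocked set is T_e, T_g, T_f and T_h.


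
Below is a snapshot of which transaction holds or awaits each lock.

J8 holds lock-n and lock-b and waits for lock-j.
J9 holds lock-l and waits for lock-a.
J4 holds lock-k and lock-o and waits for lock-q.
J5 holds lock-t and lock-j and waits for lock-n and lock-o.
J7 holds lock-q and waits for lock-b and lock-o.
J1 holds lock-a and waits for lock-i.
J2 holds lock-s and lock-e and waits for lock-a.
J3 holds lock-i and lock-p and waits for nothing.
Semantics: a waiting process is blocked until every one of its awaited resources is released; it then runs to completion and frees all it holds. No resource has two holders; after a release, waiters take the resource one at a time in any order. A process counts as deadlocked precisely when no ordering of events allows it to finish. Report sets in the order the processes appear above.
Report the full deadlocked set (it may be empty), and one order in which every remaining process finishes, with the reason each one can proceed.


Deadlocked set: J8, J4, J5 and J7.
Key observation: the wait chain closes on itself along J8 -> J5 -> J8; J4 and J7 are caught in further circular waits.
The rest can finish in the order J3, J1, J9, J2.
Check, step by step:
  J3 waits on nothing -> runs at once and releases lock-i and lock-p
  J1 waits on lock-i — all released -> runs and releases lock-a
  J9 waits on lock-a — all released -> runs and releases lock-l
  J2 waits on lock-a — all released -> runs and releases lock-s and lock-e


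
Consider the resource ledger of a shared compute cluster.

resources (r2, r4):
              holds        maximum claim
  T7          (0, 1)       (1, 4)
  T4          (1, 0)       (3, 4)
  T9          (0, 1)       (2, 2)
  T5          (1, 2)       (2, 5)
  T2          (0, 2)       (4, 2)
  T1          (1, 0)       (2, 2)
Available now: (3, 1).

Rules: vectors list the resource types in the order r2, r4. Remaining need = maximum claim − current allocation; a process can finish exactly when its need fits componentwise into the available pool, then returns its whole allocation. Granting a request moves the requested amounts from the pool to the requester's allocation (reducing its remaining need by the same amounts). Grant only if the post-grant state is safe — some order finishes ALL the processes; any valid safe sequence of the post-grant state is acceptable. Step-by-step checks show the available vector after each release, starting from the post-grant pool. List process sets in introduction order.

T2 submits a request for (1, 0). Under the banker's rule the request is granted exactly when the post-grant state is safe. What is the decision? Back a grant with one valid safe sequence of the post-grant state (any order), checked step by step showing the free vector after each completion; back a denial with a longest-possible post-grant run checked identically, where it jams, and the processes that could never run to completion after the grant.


GRANT: granting preserves safety; a valid post-grant sequence is T9, T1, T2, T4, T7, T5.
Key observation: even at the reduced pool (2, 1), T9 fits immediately, so safety survives the grant.
Verifying the post-grant state step by step:
  pool = (2, 1)
  T9: need (2, 1) fits (2, 1); releases (0, 1), pool now (2, 2)
  T1: need (1, 2) fits (2, 2); releases (1, 0), pool now (3, 2)
  T2: need (3, 0) fits (3, 2); releases (1, 2), pool now (4, 4)
  T4: need (2, 4) fits (4, 4); releases (1, 0), pool now (5, 4)
  T7: need (1, 3) fits (5, 4); releases (0, 1), pool now (5, 5)
  T5: need (1, 3) fits (5, 5); releases (1, 2), pool now (6, 7)


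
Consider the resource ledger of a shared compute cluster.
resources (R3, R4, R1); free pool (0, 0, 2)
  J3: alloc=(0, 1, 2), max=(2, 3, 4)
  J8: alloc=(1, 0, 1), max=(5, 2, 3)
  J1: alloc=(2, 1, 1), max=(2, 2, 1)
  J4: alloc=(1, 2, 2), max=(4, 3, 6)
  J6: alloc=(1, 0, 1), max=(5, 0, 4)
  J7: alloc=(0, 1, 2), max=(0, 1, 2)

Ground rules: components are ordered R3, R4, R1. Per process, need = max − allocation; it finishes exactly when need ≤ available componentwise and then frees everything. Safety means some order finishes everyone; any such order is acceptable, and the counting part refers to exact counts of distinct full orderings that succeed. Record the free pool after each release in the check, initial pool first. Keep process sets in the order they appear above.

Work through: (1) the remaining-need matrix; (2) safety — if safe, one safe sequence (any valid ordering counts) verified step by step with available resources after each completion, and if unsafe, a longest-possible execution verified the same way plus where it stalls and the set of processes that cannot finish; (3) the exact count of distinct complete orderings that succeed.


(1) Need matrix, components ordered R3, R4, R1:
  J3: (2, 2, 2)
  J8: (4, 2, 2)
  J1: (0, 1, 0)
  J4: (3, 1, 4)
  J6: (4, 0, 3)
  J7: (0, 0, 0)
(2) UNSAFE.
Key observation: once J7, J1, J3 finish, the pool peaks at (2, 3, 7) — and every remaining process still needs more R3 than that.
The run J7, J1, J3 cannot be extended any further. Verifying each step:
  pool = (0, 0, 2)
  J7: need (0, 0, 0) fits (0, 0, 2); releases (0, 1, 2), pool now (0, 1, 4)
  J1: need (0, 1, 0) fits (0, 1, 4); releases (2, 1, 1), pool now (2, 2, 5)
  J3: need (2, 2, 2) fits (2, 2, 5); releases (0, 1, 2), pool now (2, 3, 7)
  J8 still needs (4, 2, 2) but only (2, 3, 7) is free — short on R3
  J4 still needs (3, 1, 4) but only (2, 3, 7) is free — short on R3
  J6 still needs (4, 0, 3) but only (2, 3, 7) is free — short on R3
Processes that can never finish: J8, J4 and J6.
(3) Precisely 0 of the possible complete orderings are safe sequences.


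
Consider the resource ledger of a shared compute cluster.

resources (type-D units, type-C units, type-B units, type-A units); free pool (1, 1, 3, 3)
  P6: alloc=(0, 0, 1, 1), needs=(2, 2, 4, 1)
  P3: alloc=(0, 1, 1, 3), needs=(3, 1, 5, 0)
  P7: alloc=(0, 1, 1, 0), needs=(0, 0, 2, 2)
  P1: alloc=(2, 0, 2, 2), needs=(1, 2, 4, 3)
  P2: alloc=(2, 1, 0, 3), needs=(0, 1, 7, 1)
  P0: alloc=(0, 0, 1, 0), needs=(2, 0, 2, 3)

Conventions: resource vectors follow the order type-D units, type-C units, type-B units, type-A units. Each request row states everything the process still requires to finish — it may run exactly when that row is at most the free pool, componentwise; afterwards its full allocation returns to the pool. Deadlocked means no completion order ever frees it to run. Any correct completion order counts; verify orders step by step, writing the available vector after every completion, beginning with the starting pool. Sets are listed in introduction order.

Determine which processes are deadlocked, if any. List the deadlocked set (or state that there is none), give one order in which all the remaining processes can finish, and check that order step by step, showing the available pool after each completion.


No process is deadlocked.
Key observation: there is always a runnable process — P7 first — so the state unwinds completely.
A valid finishing order for the others: P7, P1, P0, P3, P2, P6. Verifying each step:
  pool = (1, 1, 3, 3)
  P7 needs (0, 0, 2, 2) <= (1, 1, 3, 3) -> finishes; pool += (0, 1, 1, 0) = (1, 2, 4, 3)
  P1 needs (1, 2, 4, 3) <= (1, 2, 4, 3) -> finishes; pool += (2, 0, 2, 2) = (3, 2, 6, 5)
  P0 needs (2, 0, 2, 3) <= (3, 2, 6, 5) -> finishes; pool += (0, 0, 1, 0) = (3, 2, 7, 5)
  P3 needs (3, 1, 5, 0) <= (3, 2, 7, 5) -> finishes; pool += (0, 1, 1, 3) = (3, 3, 8, 8)
  P2 needs (0, 1, 7, 1) <= (3, 3, 8, 8) -> finishes; pool += (2, 1, 0, 3) = (5, 4, 8, 11)
  P6 needs (2, 2, 4, 1) <= (5, 4, 8, 11) -> finishes; pool += (0, 0, 1, 1) = (5, 4, 9, 12)
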